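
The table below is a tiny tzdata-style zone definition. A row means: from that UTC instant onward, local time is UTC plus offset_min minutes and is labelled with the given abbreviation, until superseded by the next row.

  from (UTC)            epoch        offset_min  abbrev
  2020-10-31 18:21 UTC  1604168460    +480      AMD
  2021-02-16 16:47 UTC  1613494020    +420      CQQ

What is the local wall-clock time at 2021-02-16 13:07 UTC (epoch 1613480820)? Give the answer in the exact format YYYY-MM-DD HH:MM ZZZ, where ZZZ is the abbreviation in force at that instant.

2021-02-16 21:07 AMD

Query: 2021-02-16 13:07 UTC
Rule 1/2 (AMD, +08:00): 2020-10-31 18:21 UTC ≤ query < 2021-02-16 16:47 UTC
13·60 + 7 + 480 = 1267 min
1267 = 0·1440 + 1267; 1267 = 21·60 + 7 → 21:07, same day
→ 2021-02-16 21:07 AMD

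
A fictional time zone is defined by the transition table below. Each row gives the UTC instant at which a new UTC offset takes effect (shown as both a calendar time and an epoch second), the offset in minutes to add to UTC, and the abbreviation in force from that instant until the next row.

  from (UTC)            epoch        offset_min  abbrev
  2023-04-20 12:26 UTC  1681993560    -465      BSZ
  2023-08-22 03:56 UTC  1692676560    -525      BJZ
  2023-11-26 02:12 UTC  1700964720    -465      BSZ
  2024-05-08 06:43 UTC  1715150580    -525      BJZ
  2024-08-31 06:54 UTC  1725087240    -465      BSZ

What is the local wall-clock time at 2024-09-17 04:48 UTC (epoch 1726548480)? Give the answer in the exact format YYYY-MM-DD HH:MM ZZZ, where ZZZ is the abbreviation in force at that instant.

2024-09-16 21:03 BSZ

Query: 2024-09-17 04:48 UTC
Rule 5/5 (BSZ, -07:45): 2024-08-31 06:54 UTC ≤ query < +∞
4·60 + 48 - 465 = -177 min
-177 = -1·1440 + 1263; 1263 = 21·60 + 3 → 21:03, 2024-09-17 - 1 day = 2024-09-16
→ 2024-09-16 21:03 BSZ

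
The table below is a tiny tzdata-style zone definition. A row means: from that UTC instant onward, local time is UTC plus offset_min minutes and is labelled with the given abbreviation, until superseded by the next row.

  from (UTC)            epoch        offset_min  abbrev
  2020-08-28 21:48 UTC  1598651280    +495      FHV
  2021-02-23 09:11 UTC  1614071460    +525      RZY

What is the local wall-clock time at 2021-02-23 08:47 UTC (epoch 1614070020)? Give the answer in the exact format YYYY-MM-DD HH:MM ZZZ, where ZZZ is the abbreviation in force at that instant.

Query: 2021-02-23 08:47 UTC
Rule 1/2 (FHV, +08:15): 2020-08-28 21:48 UTC ≤ query < 2021-02-23 09:11 UTC
8·60 + 47 + 495 = 1022 min
1022 = 0·1440 + 1022; 1022 = 17·60 + 2 → 17:02, same day
→ 2021-02-23 17:02 FHV

2021-02-23 17:02 FHV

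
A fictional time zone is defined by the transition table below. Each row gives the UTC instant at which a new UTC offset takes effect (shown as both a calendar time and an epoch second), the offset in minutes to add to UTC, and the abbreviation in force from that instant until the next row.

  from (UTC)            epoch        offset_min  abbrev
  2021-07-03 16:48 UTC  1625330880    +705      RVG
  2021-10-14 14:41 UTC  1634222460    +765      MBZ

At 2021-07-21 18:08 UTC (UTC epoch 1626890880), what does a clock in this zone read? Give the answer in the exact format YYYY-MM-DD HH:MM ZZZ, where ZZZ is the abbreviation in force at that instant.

Query: 2021-07-21 18:08 UTC
Rule 1/2 (RVG, +11:45): 2021-07-03 16:48 UTC ≤ query < 2021-10-14 14:41 UTC
18·60 + 8 + 705 = 1793 min
1793 = 1·1440 + 353; 353 = 5·60 + 53 → 05:53, 2021-07-21 + 1 day = 2021-07-22
→ 2021-07-22 05:53 RVG

2021-07-22 05:53 RVG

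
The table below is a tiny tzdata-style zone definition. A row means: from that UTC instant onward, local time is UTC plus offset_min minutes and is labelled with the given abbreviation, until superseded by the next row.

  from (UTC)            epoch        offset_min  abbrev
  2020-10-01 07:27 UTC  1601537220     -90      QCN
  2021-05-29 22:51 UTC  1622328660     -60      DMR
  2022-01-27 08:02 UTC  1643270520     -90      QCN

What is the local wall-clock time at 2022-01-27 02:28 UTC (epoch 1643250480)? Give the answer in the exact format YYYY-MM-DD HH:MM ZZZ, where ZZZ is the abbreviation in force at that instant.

2022-01-27 01:28 DMR

Query: 2022-01-27 02:28 UTC
Rule 2/3 (DMR, -01:00): 2021-05-29 22:51 UTC ≤ query < 2022-01-27 08:02 UTC
2·60 + 28 - 60 = 88 min
88 = 0·1440 + 88; 88 = 1·60 + 28 → 01:28, same day
→ 2022-01-27 01:28 DMR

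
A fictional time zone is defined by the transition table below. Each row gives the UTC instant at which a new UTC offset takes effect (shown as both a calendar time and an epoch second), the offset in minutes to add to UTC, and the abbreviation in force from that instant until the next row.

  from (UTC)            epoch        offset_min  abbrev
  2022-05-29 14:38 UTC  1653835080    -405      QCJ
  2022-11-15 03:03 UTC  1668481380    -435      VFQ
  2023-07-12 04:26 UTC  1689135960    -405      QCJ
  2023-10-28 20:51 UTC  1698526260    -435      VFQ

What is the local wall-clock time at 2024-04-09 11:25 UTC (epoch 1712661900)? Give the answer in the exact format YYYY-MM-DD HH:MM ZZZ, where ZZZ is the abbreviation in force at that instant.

Query: 2024-04-09 11:25 UTC
Rule 4/4 (VFQ, -07:15): 2023-10-28 20:51 UTC ≤ query < +∞
11·60 + 25 - 435 = 250 min
250 = 0·1440 + 250; 250 = 4·60 + 10 → 04:10, same day
→ 2024-04-09 04:10 VFQ

2024-04-09 04:10 VFQ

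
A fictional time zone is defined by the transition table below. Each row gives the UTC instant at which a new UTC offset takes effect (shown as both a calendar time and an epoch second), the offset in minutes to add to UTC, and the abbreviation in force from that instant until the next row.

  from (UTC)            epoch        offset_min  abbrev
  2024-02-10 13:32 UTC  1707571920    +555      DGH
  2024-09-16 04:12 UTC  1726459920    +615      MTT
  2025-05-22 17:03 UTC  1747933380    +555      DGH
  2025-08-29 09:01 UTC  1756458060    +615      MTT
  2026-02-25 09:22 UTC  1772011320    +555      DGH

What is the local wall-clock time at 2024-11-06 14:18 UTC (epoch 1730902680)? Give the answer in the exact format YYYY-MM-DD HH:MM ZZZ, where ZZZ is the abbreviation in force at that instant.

Query: 2024-11-06 14:18 UTC
Rule 2/5 (MTT, +10:15): 2024-09-16 04:12 UTC ≤ query < 2025-05-22 17:03 UTC
14·60 + 18 + 615 = 1473 min
1473 = 1·1440 + 33; 33 = 0·60 + 33 → 00:33, 2024-11-06 + 1 day = 2024-11-07
→ 2024-11-07 00:33 MTT

2024-11-07 00:33 MTT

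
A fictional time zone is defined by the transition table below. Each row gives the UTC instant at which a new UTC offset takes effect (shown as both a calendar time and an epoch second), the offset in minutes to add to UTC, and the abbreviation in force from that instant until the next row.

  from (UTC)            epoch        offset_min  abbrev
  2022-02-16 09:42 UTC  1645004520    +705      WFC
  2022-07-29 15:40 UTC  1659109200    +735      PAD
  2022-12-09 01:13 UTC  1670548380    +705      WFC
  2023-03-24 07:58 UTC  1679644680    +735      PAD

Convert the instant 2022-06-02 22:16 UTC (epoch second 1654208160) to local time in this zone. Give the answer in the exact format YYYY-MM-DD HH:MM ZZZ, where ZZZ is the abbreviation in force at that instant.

Query: 2022-06-02 22:16 UTC
Rule 1/4 (WFC, +11:45): 2022-02-16 09:42 UTC ≤ query < 2022-07-29 15:40 UTC
22·60 + 16 + 705 = 2041 min
2041 = 1·1440 + 601; 601 = 10·60 + 1 → 10:01, 2022-06-02 + 1 day = 2022-06-03
→ 2022-06-03 10:01 WFC

2022-06-03 10:01 WFC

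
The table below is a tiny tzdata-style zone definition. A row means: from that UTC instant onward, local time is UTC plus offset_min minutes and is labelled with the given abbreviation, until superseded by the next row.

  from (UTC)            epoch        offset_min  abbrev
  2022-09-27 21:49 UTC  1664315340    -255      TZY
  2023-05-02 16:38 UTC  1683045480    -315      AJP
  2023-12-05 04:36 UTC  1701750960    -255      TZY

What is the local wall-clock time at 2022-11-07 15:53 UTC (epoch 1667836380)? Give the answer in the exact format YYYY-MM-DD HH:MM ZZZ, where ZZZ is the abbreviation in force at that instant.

2022-11-07 11:38 TZY

Query: 2022-11-07 15:53 UTC
Rule 1/3 (TZY, -04:15): 2022-09-27 21:49 UTC ≤ query < 2023-05-02 16:38 UTC
15·60 + 53 - 255 = 698 min
698 = 0·1440 + 698; 698 = 11·60 + 38 → 11:38, same day
→ 2022-11-07 11:38 TZY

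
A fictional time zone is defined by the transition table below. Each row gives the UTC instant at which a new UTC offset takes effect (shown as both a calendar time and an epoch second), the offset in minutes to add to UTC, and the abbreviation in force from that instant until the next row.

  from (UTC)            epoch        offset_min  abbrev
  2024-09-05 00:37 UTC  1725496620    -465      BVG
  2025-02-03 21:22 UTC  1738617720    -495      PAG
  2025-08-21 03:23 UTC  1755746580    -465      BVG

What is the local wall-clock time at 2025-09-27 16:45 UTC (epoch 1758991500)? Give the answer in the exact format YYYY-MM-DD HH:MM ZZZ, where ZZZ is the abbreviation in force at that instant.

2025-09-27 09:00 BVG

Query: 2025-09-27 16:45 UTC
Rule 3/3 (BVG, -07:45): 2025-08-21 03:23 UTC ≤ query < +∞
16·60 + 45 - 465 = 540 min
540 = 0·1440 + 540; 540 = 9·60 + 0 → 09:00, same day
→ 2025-09-27 09:00 BVG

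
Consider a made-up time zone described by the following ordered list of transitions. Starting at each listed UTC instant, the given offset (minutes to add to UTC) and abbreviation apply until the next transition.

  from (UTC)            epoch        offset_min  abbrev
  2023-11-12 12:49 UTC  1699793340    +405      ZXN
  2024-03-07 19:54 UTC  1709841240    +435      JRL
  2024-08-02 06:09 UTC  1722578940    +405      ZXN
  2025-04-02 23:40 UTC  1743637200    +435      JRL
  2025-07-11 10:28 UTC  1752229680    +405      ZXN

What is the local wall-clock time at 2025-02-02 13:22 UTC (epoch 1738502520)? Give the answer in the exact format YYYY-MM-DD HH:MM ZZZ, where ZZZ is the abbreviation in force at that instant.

Query: 2025-02-02 13:22 UTC
Rule 3/5 (ZXN, +06:45): 2024-08-02 06:09 UTC ≤ query < 2025-04-02 23:40 UTC
13·60 + 22 + 405 = 1207 min
1207 = 0·1440 + 1207; 1207 = 20·60 + 7 → 20:07, same day
→ 2025-02-02 20:07 ZXN

2025-02-02 20:07 ZXN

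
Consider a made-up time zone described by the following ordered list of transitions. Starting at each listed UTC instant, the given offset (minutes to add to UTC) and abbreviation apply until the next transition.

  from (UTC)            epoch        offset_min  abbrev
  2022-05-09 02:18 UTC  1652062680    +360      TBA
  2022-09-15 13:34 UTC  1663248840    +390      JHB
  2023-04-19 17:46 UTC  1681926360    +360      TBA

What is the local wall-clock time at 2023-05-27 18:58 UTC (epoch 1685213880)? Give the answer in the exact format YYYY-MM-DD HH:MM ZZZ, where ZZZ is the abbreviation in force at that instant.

Query: 2023-05-27 18:58 UTC
Rule 3/3 (TBA, +06:00): 2023-04-19 17:46 UTC ≤ query < +∞
18·60 + 58 + 360 = 1498 min
1498 = 1·1440 + 58; 58 = 0·60 + 58 → 00:58, 2023-05-27 + 1 day = 2023-05-28
→ 2023-05-28 00:58 TBA

2023-05-28 00:58 TBA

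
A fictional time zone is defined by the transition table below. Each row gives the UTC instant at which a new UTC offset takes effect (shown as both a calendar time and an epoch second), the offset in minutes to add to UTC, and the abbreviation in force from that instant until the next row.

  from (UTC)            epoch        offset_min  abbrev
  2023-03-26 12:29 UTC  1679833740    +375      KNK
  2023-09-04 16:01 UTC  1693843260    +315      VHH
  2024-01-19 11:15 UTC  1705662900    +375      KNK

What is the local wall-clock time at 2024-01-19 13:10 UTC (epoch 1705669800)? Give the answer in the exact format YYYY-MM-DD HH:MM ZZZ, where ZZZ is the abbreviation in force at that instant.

2024-01-19 19:25 KNK

Query: 2024-01-19 13:10 UTC
Rule 3/3 (KNK, +06:15): 2024-01-19 11:15 UTC ≤ query < +∞
13·60 + 10 + 375 = 1165 min
1165 = 0·1440 + 1165; 1165 = 19·60 + 25 → 19:25, same day
→ 2024-01-19 19:25 KNK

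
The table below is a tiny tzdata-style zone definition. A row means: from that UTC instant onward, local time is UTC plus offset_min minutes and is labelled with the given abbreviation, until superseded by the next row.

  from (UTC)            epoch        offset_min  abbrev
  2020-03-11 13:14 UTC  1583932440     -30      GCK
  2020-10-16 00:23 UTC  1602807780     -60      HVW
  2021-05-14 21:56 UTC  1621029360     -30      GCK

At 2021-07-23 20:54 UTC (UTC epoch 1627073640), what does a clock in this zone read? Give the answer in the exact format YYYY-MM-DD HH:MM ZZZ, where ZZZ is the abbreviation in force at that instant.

Query: 2021-07-23 20:54 UTC
Rule 3/3 (GCK, -00:30): 2021-05-14 21:56 UTC ≤ query < +∞
20·60 + 54 - 30 = 1224 min
1224 = 0·1440 + 1224; 1224 = 20·60 + 24 → 20:24, same day
→ 2021-07-23 20:24 GCK

2021-07-23 20:24 GCK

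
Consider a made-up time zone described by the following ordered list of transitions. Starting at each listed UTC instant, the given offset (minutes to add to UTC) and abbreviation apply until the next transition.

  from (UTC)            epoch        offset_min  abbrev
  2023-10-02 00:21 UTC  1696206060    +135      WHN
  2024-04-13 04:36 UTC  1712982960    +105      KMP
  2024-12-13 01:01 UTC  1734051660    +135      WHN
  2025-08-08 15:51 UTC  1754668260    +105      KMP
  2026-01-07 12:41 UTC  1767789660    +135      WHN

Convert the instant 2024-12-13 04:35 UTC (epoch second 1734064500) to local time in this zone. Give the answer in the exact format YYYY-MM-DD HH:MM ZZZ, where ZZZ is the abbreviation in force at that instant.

Query: 2024-12-13 04:35 UTC
Rule 3/5 (WHN, +02:15): 2024-12-13 01:01 UTC ≤ query < 2025-08-08 15:51 UTC
4·60 + 35 + 135 = 410 min
410 = 0·1440 + 410; 410 = 6·60 + 50 → 06:50, same day
→ 2024-12-13 06:50 WHN

2024-12-13 06:50 WHN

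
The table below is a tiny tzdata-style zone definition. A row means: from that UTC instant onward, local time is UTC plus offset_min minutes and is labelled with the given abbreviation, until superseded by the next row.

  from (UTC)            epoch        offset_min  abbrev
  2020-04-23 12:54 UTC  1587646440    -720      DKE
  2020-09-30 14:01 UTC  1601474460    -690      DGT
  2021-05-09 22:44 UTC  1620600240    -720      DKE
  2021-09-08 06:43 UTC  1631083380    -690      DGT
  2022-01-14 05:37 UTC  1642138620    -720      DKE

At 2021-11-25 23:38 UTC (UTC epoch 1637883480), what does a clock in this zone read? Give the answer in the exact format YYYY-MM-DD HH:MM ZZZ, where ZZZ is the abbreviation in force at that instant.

2021-11-25 12:08 DGT

Query: 2021-11-25 23:38 UTC
Rule 4/5 (DGT, -11:30): 2021-09-08 06:43 UTC ≤ query < 2022-01-14 05:37 UTC
23·60 + 38 - 690 = 728 min
728 = 0·1440 + 728; 728 = 12·60 + 8 → 12:08, same day
→ 2021-11-25 12:08 DGT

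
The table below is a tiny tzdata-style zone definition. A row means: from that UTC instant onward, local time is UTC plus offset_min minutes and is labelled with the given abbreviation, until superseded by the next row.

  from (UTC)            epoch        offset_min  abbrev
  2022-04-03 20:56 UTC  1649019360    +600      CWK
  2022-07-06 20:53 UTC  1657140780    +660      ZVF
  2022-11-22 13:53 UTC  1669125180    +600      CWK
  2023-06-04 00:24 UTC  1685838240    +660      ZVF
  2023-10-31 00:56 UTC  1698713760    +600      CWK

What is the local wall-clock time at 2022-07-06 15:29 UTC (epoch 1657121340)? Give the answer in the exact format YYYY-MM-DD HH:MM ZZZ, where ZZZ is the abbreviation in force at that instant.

2022-07-07 01:29 CWK

Query: 2022-07-06 15:29 UTC
Rule 1/5 (CWK, +10:00): 2022-04-03 20:56 UTC ≤ query < 2022-07-06 20:53 UTC
15·60 + 29 + 600 = 1529 min
1529 = 1·1440 + 89; 89 = 1·60 + 29 → 01:29, 2022-07-06 + 1 day = 2022-07-07
→ 2022-07-07 01:29 CWK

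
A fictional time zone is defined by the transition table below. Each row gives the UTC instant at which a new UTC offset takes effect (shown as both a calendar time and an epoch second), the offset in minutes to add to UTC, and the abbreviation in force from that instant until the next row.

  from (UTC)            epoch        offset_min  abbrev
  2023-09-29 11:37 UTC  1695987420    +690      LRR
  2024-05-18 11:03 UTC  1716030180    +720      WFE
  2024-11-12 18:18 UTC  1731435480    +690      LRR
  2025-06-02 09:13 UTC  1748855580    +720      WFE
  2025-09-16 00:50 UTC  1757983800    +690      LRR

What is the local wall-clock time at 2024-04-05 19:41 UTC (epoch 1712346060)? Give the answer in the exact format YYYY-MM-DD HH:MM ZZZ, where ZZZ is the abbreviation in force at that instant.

Query: 2024-04-05 19:41 UTC
Rule 1/5 (LRR, +11:30): 2023-09-29 11:37 UTC ≤ query < 2024-05-18 11:03 UTC
19·60 + 41 + 690 = 1871 min
1871 = 1·1440 + 431; 431 = 7·60 + 11 → 07:11, 2024-04-05 + 1 day = 2024-04-06
→ 2024-04-06 07:11 LRR

2024-04-06 07:11 LRR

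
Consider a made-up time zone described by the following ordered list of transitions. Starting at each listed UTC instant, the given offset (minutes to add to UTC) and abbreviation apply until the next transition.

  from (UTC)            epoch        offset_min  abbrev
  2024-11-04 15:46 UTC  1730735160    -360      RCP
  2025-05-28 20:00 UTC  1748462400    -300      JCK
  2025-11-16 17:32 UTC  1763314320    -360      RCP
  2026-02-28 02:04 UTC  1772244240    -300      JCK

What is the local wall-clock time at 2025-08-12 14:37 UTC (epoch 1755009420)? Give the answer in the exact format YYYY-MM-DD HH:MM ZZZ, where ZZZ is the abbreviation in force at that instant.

2025-08-12 09:37 JCK

Query: 2025-08-12 14:37 UTC
Rule 2/4 (JCK, -05:00): 2025-05-28 20:00 UTC ≤ query < 2025-11-16 17:32 UTC
14·60 + 37 - 300 = 577 min
577 = 0·1440 + 577; 577 = 9·60 + 37 → 09:37, same day
→ 2025-08-12 09:37 JCK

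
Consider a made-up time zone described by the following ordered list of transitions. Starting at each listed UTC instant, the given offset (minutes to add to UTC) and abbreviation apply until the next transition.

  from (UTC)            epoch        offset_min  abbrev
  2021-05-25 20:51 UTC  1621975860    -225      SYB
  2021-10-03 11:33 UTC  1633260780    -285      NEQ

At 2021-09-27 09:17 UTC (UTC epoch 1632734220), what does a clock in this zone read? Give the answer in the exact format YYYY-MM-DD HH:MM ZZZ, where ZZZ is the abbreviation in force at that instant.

Query: 2021-09-27 09:17 UTC
Rule 1/2 (SYB, -03:45): 2021-05-25 20:51 UTC ≤ query < 2021-10-03 11:33 UTC
9·60 + 17 - 225 = 332 min
332 = 0·1440 + 332; 332 = 5·60 + 32 → 05:32, same day
→ 2021-09-27 05:32 SYB

2021-09-27 05:32 SYB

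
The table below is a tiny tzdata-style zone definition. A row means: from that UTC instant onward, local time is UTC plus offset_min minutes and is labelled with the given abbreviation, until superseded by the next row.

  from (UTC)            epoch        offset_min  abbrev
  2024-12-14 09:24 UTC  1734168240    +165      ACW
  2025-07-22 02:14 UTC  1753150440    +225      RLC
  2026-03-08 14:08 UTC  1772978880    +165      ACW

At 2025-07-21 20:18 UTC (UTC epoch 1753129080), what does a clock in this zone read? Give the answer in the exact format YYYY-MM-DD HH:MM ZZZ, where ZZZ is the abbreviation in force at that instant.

Query: 2025-07-21 20:18 UTC
Rule 1/3 (ACW, +02:45): 2024-12-14 09:24 UTC ≤ query < 2025-07-22 02:14 UTC
20·60 + 18 + 165 = 1383 min
1383 = 0·1440 + 1383; 1383 = 23·60 + 3 → 23:03, same day
→ 2025-07-21 23:03 ACW

2025-07-21 23:03 ACW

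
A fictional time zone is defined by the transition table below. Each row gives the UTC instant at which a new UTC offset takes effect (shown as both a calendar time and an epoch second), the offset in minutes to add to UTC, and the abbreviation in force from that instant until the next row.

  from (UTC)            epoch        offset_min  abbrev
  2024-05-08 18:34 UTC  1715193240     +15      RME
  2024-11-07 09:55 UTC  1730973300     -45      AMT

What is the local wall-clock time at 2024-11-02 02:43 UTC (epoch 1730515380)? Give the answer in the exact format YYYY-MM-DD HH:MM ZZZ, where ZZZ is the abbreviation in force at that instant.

2024-11-02 02:58 RME

Query: 2024-11-02 02:43 UTC
Rule 1/2 (RME, +00:15): 2024-05-08 18:34 UTC ≤ query < 2024-11-07 09:55 UTC
2·60 + 43 + 15 = 178 min
178 = 0·1440 + 178; 178 = 2·60 + 58 → 02:58, same day
→ 2024-11-02 02:58 RME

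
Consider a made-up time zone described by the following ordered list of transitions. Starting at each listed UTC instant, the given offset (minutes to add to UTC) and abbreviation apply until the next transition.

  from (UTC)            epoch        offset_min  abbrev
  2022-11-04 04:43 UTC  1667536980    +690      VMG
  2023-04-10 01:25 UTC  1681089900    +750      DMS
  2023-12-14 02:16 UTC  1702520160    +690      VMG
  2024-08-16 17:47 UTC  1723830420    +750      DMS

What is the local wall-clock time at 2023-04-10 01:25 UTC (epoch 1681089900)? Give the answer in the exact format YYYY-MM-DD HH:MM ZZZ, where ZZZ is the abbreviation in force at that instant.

Query: 2023-04-10 01:25 UTC
Rule 2/4 (DMS, +12:30): 2023-04-10 01:25 UTC ≤ query < 2023-12-14 02:16 UTC
1·60 + 25 + 750 = 835 min
835 = 0·1440 + 835; 835 = 13·60 + 55 → 13:55, same day
→ 2023-04-10 13:55 DMS

2023-04-10 13:55 DMS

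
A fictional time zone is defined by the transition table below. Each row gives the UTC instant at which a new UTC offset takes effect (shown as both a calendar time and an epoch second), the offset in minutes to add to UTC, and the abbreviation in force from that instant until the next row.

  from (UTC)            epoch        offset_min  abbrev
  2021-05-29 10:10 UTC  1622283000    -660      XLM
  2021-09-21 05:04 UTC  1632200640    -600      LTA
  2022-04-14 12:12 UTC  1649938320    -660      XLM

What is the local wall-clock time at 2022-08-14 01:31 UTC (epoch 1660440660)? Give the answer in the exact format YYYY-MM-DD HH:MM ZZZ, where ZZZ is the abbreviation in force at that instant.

Query: 2022-08-14 01:31 UTC
Rule 3/3 (XLM, -11:00): 2022-04-14 12:12 UTC ≤ query < +∞
1·60 + 31 - 660 = -569 min
-569 = -1·1440 + 871; 871 = 14·60 + 31 → 14:31, 2022-08-14 - 1 day = 2022-08-13
→ 2022-08-13 14:31 XLM

2022-08-13 14:31 XLM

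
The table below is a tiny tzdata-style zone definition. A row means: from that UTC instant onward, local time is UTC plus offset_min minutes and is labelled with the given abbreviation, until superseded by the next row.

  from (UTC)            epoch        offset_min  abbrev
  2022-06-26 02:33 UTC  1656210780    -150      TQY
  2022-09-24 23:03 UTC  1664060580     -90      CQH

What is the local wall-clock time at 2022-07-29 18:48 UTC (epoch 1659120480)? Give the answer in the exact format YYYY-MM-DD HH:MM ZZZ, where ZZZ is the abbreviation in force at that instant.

2022-07-29 16:18 TQY

Query: 2022-07-29 18:48 UTC
Rule 1/2 (TQY, -02:30): 2022-06-26 02:33 UTC ≤ query < 2022-09-24 23:03 UTC
18·60 + 48 - 150 = 978 min
978 = 0·1440 + 978; 978 = 16·60 + 18 → 16:18, same day
→ 2022-07-29 16:18 TQY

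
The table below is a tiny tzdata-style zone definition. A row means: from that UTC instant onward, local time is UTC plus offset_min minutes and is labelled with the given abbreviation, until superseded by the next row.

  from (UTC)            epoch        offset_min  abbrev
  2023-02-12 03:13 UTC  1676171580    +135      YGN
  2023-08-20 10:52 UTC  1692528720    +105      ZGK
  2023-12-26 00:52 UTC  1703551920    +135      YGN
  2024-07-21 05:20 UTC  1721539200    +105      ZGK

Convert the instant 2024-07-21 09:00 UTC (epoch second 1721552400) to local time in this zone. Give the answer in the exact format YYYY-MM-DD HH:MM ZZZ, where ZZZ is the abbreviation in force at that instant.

2024-07-21 10:45 ZGK

Query: 2024-07-21 09:00 UTC
Rule 4/4 (ZGK, +01:45): 2024-07-21 05:20 UTC ≤ query < +∞
9·60 + 0 + 105 = 645 min
645 = 0·1440 + 645; 645 = 10·60 + 45 → 10:45, same day
→ 2024-07-21 10:45 ZGK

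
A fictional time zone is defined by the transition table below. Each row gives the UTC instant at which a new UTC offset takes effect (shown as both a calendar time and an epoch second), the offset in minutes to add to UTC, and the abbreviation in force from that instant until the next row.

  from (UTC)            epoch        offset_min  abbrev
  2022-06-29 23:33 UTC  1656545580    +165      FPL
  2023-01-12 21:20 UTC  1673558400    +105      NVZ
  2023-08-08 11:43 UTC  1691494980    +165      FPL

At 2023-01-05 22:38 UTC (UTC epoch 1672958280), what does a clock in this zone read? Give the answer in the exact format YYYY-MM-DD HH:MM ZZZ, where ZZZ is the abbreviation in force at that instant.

Query: 2023-01-05 22:38 UTC
Rule 1/3 (FPL, +02:45): 2022-06-29 23:33 UTC ≤ query < 2023-01-12 21:20 UTC
22·60 + 38 + 165 = 1523 min
1523 = 1·1440 + 83; 83 = 1·60 + 23 → 01:23, 2023-01-05 + 1 day = 2023-01-06
→ 2023-01-06 01:23 FPL

2023-01-06 01:23 FPL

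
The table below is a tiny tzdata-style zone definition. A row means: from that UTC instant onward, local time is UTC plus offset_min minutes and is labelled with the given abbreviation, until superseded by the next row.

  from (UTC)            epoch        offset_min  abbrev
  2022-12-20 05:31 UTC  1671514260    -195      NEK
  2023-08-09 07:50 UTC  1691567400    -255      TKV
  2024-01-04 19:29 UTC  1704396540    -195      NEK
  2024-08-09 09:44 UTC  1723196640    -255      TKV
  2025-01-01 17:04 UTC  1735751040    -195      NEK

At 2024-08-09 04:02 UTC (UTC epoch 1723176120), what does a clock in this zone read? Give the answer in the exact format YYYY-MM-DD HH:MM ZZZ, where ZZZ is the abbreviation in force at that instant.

Query: 2024-08-09 04:02 UTC
Rule 3/5 (NEK, -03:15): 2024-01-04 19:29 UTC ≤ query < 2024-08-09 09:44 UTC
4·60 + 2 - 195 = 47 min
47 = 0·1440 + 47; 47 = 0·60 + 47 → 00:47, same day
→ 2024-08-09 00:47 NEK

2024-08-09 00:47 NEK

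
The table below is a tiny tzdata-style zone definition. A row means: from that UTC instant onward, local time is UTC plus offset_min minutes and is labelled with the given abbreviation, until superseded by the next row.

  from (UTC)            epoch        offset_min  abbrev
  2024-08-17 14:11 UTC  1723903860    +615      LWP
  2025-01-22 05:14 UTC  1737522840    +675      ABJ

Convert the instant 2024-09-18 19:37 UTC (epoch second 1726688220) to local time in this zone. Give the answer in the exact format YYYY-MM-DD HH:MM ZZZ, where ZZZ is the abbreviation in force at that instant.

2024-09-19 05:52 LWP

Query: 2024-09-18 19:37 UTC
Rule 1/2 (LWP, +10:15): 2024-08-17 14:11 UTC ≤ query < 2025-01-22 05:14 UTC
19·60 + 37 + 615 = 1792 min
1792 = 1·1440 + 352; 352 = 5·60 + 52 → 05:52, 2024-09-18 + 1 day = 2024-09-19
→ 2024-09-19 05:52 LWP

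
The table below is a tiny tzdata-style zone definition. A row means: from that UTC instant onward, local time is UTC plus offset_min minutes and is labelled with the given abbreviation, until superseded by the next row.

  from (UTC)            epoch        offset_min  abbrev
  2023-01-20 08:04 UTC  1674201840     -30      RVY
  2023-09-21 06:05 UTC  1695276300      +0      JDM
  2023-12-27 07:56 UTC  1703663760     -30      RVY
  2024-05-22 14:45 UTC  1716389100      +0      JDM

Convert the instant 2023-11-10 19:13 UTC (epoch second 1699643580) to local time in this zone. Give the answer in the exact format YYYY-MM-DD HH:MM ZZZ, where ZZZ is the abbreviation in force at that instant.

Query: 2023-11-10 19:13 UTC
Rule 2/4 (JDM, +00:00): 2023-09-21 06:05 UTC ≤ query < 2023-12-27 07:56 UTC
19·60 + 13 + 0 = 1153 min
1153 = 0·1440 + 1153; 1153 = 19·60 + 13 → 19:13, same day
→ 2023-11-10 19:13 JDM

2023-11-10 19:13 JDM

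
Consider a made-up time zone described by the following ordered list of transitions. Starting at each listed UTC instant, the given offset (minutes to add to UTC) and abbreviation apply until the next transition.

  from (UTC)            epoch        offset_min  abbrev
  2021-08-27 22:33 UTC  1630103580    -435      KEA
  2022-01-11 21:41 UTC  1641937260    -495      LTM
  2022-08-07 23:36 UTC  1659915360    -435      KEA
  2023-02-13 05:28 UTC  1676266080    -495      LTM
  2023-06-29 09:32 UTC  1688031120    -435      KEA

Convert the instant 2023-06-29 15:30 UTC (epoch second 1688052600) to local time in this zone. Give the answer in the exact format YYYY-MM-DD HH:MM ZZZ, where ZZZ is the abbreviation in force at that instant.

2023-06-29 08:15 KEA

Query: 2023-06-29 15:30 UTC
Rule 5/5 (KEA, -07:15): 2023-06-29 09:32 UTC ≤ query < +∞
15·60 + 30 - 435 = 495 min
495 = 0·1440 + 495; 495 = 8·60 + 15 → 08:15, same day
→ 2023-06-29 08:15 KEA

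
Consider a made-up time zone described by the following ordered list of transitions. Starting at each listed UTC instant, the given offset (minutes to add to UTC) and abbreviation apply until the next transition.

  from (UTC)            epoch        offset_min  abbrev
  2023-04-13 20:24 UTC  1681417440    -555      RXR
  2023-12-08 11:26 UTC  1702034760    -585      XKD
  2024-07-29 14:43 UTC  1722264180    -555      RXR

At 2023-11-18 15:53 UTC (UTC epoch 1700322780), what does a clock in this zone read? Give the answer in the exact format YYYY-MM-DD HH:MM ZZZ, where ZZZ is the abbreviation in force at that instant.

2023-11-18 06:38 RXR

Query: 2023-11-18 15:53 UTC
Rule 1/3 (RXR, -09:15): 2023-04-13 20:24 UTC ≤ query < 2023-12-08 11:26 UTC
15·60 + 53 - 555 = 398 min
398 = 0·1440 + 398; 398 = 6·60 + 38 → 06:38, same day
→ 2023-11-18 06:38 RXR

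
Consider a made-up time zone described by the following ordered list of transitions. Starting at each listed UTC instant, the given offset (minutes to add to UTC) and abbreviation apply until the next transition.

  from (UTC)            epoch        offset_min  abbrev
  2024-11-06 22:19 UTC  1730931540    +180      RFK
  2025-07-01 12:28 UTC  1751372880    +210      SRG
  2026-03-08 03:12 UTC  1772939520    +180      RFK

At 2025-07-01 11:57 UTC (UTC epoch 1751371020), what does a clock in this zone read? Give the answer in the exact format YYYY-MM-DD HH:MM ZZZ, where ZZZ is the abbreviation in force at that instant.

Query: 2025-07-01 11:57 UTC
Rule 1/3 (RFK, +03:00): 2024-11-06 22:19 UTC ≤ query < 2025-07-01 12:28 UTC
11·60 + 57 + 180 = 897 min
897 = 0·1440 + 897; 897 = 14·60 + 57 → 14:57, same day
→ 2025-07-01 14:57 RFK

2025-07-01 14:57 RFK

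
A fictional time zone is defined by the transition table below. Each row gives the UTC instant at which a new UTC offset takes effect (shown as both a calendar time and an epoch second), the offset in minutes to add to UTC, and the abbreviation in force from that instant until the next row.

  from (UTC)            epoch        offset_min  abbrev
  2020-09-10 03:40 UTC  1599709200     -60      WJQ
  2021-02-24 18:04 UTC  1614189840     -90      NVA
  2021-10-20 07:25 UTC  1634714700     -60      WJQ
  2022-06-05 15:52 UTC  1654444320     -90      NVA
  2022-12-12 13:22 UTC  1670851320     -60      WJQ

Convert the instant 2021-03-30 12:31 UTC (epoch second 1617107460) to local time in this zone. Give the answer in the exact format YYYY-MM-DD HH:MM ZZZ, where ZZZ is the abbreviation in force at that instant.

2021-03-30 11:01 NVA

Query: 2021-03-30 12:31 UTC
Rule 2/5 (NVA, -01:30): 2021-02-24 18:04 UTC ≤ query < 2021-10-20 07:25 UTC
12·60 + 31 - 90 = 661 min
661 = 0·1440 + 661; 661 = 11·60 + 1 → 11:01, same day
→ 2021-03-30 11:01 NVA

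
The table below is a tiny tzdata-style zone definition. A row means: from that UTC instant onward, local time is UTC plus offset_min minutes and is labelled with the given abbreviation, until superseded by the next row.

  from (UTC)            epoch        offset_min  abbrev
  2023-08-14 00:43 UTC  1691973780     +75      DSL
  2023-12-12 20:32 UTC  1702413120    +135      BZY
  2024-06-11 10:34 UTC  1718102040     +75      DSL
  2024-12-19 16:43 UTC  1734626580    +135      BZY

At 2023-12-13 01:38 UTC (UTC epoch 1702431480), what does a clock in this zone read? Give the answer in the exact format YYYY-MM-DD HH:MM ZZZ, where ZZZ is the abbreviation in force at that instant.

Query: 2023-12-13 01:38 UTC
Rule 2/4 (BZY, +02:15): 2023-12-12 20:32 UTC ≤ query < 2024-06-11 10:34 UTC
1·60 + 38 + 135 = 233 min
233 = 0·1440 + 233; 233 = 3·60 + 53 → 03:53, same day
→ 2023-12-13 03:53 BZY

2023-12-13 03:53 BZY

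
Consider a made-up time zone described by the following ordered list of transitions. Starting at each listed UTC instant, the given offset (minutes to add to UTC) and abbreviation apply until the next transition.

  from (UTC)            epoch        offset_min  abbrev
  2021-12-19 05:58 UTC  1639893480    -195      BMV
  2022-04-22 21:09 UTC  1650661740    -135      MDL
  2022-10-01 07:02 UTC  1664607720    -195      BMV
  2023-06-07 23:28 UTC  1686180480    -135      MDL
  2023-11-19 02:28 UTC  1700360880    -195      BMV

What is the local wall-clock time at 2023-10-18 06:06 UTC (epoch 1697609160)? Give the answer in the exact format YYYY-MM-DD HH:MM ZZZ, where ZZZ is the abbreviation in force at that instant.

2023-10-18 03:51 MDL

Query: 2023-10-18 06:06 UTC
Rule 4/5 (MDL, -02:15): 2023-06-07 23:28 UTC ≤ query < 2023-11-19 02:28 UTC
6·60 + 6 - 135 = 231 min
231 = 0·1440 + 231; 231 = 3·60 + 51 → 03:51, same day
→ 2023-10-18 03:51 MDL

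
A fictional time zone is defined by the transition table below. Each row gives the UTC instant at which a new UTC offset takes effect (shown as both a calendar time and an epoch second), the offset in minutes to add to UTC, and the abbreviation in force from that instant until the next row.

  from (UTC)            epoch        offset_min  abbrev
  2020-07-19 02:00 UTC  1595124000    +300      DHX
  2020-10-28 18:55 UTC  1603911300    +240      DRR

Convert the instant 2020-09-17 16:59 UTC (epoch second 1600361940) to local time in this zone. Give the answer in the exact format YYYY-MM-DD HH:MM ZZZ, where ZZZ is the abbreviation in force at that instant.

2020-09-17 21:59 DHX

Query: 2020-09-17 16:59 UTC
Rule 1/2 (DHX, +05:00): 2020-07-19 02:00 UTC ≤ query < 2020-10-28 18:55 UTC
16·60 + 59 + 300 = 1319 min
1319 = 0·1440 + 1319; 1319 = 21·60 + 59 → 21:59, same day
→ 2020-09-17 21:59 DHX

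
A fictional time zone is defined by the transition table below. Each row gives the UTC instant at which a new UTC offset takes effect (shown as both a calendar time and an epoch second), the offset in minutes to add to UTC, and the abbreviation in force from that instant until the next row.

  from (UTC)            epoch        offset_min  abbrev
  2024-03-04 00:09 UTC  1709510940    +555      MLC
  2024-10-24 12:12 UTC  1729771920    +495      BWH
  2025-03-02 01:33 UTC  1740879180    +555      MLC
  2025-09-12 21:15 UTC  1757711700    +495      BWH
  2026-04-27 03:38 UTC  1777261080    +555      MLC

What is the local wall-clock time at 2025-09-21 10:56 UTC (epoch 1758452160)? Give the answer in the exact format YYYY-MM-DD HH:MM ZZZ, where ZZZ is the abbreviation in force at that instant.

2025-09-21 19:11 BWH

Query: 2025-09-21 10:56 UTC
Rule 4/5 (BWH, +08:15): 2025-09-12 21:15 UTC ≤ query < 2026-04-27 03:38 UTC
10·60 + 56 + 495 = 1151 min
1151 = 0·1440 + 1151; 1151 = 19·60 + 11 → 19:11, same day
→ 2025-09-21 19:11 BWH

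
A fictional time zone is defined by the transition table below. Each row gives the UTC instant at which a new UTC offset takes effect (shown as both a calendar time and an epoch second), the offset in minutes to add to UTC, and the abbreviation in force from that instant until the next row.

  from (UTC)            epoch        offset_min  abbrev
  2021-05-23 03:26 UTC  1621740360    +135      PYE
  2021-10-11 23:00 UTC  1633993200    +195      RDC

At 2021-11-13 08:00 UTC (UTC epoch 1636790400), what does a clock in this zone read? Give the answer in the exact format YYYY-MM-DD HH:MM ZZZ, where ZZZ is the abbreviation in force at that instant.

Query: 2021-11-13 08:00 UTC
Rule 2/2 (RDC, +03:15): 2021-10-11 23:00 UTC ≤ query < +∞
8·60 + 0 + 195 = 675 min
675 = 0·1440 + 675; 675 = 11·60 + 15 → 11:15, same day
→ 2021-11-13 11:15 RDC

2021-11-13 11:15 RDC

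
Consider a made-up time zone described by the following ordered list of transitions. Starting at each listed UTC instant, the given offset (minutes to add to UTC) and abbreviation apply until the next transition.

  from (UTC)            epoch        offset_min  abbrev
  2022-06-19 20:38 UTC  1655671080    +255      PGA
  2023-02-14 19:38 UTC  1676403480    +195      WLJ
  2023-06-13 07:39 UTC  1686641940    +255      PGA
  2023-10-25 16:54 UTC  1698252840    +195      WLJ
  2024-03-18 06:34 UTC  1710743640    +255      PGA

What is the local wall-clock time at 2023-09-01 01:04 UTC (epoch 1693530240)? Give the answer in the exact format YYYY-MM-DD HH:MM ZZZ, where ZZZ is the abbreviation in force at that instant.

2023-09-01 05:19 PGA

Query: 2023-09-01 01:04 UTC
Rule 3/5 (PGA, +04:15): 2023-06-13 07:39 UTC ≤ query < 2023-10-25 16:54 UTC
1·60 + 4 + 255 = 319 min
319 = 0·1440 + 319; 319 = 5·60 + 19 → 05:19, same day
→ 2023-09-01 05:19 PGA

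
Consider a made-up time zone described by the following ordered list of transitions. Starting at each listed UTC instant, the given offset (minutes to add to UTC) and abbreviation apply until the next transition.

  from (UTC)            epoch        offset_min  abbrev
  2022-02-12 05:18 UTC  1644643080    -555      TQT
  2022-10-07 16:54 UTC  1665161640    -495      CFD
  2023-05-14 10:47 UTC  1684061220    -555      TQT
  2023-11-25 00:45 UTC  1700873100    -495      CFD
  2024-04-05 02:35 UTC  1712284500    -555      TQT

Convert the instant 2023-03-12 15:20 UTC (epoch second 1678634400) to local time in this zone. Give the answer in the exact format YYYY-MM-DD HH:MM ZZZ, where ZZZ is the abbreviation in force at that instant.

Query: 2023-03-12 15:20 UTC
Rule 2/5 (CFD, -08:15): 2022-10-07 16:54 UTC ≤ query < 2023-05-14 10:47 UTC
15·60 + 20 - 495 = 425 min
425 = 0·1440 + 425; 425 = 7·60 + 5 → 07:05, same day
→ 2023-03-12 07:05 CFD

2023-03-12 07:05 CFD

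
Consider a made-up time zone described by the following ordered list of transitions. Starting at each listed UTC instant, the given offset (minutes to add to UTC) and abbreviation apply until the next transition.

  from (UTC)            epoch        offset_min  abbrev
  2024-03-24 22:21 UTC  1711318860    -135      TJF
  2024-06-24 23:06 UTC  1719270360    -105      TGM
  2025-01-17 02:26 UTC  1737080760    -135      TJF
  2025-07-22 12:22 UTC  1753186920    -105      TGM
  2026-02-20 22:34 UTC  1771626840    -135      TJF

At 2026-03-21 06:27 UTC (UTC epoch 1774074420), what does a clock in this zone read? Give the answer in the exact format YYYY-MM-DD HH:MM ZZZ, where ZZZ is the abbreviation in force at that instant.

2026-03-21 04:12 TJF

Query: 2026-03-21 06:27 UTC
Rule 5/5 (TJF, -02:15): 2026-02-20 22:34 UTC ≤ query < +∞
6·60 + 27 - 135 = 252 min
252 = 0·1440 + 252; 252 = 4·60 + 12 → 04:12, same day
→ 2026-03-21 04:12 TJF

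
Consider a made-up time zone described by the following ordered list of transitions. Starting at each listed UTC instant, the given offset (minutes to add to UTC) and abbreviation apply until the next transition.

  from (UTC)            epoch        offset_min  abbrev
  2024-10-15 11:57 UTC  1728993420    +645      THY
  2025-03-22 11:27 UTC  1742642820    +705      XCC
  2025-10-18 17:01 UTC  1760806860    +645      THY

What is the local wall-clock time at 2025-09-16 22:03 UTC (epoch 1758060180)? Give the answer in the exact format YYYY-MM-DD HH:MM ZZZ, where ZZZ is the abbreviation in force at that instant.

2025-09-17 09:48 XCC

Query: 2025-09-16 22:03 UTC
Rule 2/3 (XCC, +11:45): 2025-03-22 11:27 UTC ≤ query < 2025-10-18 17:01 UTC
22·60 + 3 + 705 = 2028 min
2028 = 1·1440 + 588; 588 = 9·60 + 48 → 09:48, 2025-09-16 + 1 day = 2025-09-17
→ 2025-09-17 09:48 XCC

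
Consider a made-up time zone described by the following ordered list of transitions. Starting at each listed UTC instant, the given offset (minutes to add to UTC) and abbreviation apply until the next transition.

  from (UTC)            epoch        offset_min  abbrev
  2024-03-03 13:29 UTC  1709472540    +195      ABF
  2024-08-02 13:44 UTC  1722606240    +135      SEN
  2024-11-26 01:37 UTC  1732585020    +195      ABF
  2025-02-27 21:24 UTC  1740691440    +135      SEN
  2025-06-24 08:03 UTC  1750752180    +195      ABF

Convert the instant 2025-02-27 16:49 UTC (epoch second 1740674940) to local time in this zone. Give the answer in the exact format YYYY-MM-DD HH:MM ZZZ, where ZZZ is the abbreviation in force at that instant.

2025-02-27 20:04 ABF

Query: 2025-02-27 16:49 UTC
Rule 3/5 (ABF, +03:15): 2024-11-26 01:37 UTC ≤ query < 2025-02-27 21:24 UTC
16·60 + 49 + 195 = 1204 min
1204 = 0·1440 + 1204; 1204 = 20·60 + 4 → 20:04, same day
→ 2025-02-27 20:04 ABF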